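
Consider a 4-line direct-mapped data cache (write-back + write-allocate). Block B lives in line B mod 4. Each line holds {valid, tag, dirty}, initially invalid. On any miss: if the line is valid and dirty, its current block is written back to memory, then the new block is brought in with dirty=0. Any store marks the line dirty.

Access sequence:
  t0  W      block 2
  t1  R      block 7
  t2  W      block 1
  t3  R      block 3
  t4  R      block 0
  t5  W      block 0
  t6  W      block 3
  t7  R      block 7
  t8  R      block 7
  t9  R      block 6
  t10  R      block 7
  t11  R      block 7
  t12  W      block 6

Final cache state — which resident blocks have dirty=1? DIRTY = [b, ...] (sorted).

  0 | W B2 → L2 miss [D]
  1 | R B7 → L3 miss [-]
  2 | W B1 → L1 miss [D]
  3 | R B3 → L3 miss [-]
  4 | R B0 → L0 miss [-]
  5 | W B0 → L0 hit [D]
  6 | W B3 → L3 hit [D]
  7 | R B7 → L3 miss wb→B3 [-]
  8 | R B7 → L3 hit [-]
  9 | R B6 → L2 miss wb→B2 [-]
  10 | R B7 → L3 hit [-]
  11 | R B7 → L3 hit [-]
  12 | W B6 → L2 hit [D]

DIRTY = [0, 1, 6]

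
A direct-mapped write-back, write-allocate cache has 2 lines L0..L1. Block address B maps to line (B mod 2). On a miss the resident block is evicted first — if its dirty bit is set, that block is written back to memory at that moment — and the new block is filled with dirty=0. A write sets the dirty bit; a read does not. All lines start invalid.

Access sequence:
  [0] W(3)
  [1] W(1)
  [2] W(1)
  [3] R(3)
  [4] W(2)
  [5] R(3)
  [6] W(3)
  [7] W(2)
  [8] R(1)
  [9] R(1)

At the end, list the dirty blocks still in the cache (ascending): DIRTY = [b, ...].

  0 | W B3 → L1 miss [D]
  1 | W B1 → L1 miss wb→B3 [D]
  2 | W B1 → L1 hit [D]
  3 | R B3 → L1 miss wb→B1 [-]
  4 | W B2 → L0 miss [D]
  5 | R B3 → L1 hit [-]
  6 | W B3 → L1 hit [D]
  7 | W B2 → L0 hit [D]
  8 | R B1 → L1 miss wb→B3 [-]
  9 | R B1 → L1 hit [-]

DIRTY = [2]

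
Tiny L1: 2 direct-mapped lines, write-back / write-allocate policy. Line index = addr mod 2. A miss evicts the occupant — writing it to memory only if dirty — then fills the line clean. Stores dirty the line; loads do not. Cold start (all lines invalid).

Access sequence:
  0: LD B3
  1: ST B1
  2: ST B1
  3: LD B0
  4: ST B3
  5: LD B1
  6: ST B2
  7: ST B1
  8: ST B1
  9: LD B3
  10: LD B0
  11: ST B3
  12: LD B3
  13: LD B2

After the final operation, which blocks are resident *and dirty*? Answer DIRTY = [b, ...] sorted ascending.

DIRTY = [3]

  0 | R B3 → L1 miss [-]
  1 | W B1 → L1 miss [D]
  2 | W B1 → L1 hit [D]
  3 | R B0 → L0 miss [-]
  4 | W B3 → L1 miss wb→B1 [D]
  5 | R B1 → L1 miss wb→B3 [-]
  6 | W B2 → L0 miss [D]
  7 | W B1 → L1 hit [D]
  8 | W B1 → L1 hit [D]
  9 | R B3 → L1 miss wb→B1 [-]
  10 | R B0 → L0 miss wb→B2 [-]
  11 | W B3 → L1 hit [D]
  12 | R B3 → L1 hit [D]
  13 | R B2 → L0 miss [-]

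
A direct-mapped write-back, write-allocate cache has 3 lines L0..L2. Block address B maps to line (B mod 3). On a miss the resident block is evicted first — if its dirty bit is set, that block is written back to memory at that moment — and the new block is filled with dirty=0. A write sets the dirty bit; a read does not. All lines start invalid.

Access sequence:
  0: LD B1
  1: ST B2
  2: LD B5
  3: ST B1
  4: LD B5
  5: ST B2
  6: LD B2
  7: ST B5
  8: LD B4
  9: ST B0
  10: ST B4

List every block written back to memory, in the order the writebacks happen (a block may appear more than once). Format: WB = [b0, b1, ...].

WB = [2, 2, 1]

  0 | R B1 → L1 miss [-]
  1 | W B2 → L2 miss [D]
  2 | R B5 → L2 miss wb→B2 [-]
  3 | W B1 → L1 hit [D]
  4 | R B5 → L2 hit [-]
  5 | W B2 → L2 miss [D]
  6 | R B2 → L2 hit [D]
  7 | W B5 → L2 miss wb→B2 [D]
  8 | R B4 → L1 miss wb→B1 [-]
  9 | W B0 → L0 miss [D]
  10 | W B4 → L1 hit [D]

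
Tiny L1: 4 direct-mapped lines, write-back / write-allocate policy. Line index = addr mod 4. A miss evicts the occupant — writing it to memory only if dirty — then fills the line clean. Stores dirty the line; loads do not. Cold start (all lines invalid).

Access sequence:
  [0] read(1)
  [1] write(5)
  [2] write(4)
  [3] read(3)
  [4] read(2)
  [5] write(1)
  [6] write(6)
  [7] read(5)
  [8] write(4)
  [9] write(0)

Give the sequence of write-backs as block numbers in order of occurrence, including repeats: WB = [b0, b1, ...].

  0 | R B1 → L1 miss [-]
  1 | W B5 → L1 miss [D]
  2 | W B4 → L0 miss [D]
  3 | R B3 → L3 miss [-]
  4 | R B2 → L2 miss [-]
  5 | W B1 → L1 miss wb→B5 [D]
  6 | W B6 → L2 miss [D]
  7 | R B5 → L1 miss wb→B1 [-]
  8 | W B4 → L0 hit [D]
  9 | W B0 → L0 miss wb→B4 [D]

WB = [5, 1, 4]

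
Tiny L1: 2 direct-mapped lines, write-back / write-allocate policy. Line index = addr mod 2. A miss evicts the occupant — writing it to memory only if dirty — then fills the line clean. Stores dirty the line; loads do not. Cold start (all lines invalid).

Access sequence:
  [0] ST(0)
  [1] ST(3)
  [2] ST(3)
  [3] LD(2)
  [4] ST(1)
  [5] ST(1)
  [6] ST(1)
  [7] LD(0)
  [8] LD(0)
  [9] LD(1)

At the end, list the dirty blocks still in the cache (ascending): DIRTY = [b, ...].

DIRTY = [1]

0: W B0 → L0 miss [D]
1: W B3 → L1 miss [D]
2: W B3 → L1 hit [D]
3: R B2 → L0 miss wb→B0 [-]
4: W B1 → L1 miss wb→B3 [D]
5: W B1 → L1 hit [D]
6: W B1 → L1 hit [D]
7: R B0 → L0 miss [-]
8: R B0 → L0 hit [-]
9: R B1 → L1 hit [D]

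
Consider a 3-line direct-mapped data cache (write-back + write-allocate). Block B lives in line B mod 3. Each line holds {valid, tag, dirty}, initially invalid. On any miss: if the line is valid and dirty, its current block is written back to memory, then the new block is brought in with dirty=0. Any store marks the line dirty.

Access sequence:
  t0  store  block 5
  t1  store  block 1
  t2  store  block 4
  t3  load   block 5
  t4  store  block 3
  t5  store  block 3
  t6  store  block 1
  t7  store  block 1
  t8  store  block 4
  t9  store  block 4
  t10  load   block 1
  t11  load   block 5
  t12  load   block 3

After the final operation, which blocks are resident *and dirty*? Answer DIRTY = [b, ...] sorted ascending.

DIRTY = [3, 5]

0: W B5 → L2 miss [D]
1: W B1 → L1 miss [D]
2: W B4 → L1 miss wb→B1 [D]
3: R B5 → L2 hit [D]
4: W B3 → L0 miss [D]
5: W B3 → L0 hit [D]
6: W B1 → L1 miss wb→B4 [D]
7: W B1 → L1 hit [D]
8: W B4 → L1 miss wb→B1 [D]
9: W B4 → L1 hit [D]
10: R B1 → L1 miss wb→B4 [-]
11: R B5 → L2 hit [D]
12: R B3 → L0 hit [D]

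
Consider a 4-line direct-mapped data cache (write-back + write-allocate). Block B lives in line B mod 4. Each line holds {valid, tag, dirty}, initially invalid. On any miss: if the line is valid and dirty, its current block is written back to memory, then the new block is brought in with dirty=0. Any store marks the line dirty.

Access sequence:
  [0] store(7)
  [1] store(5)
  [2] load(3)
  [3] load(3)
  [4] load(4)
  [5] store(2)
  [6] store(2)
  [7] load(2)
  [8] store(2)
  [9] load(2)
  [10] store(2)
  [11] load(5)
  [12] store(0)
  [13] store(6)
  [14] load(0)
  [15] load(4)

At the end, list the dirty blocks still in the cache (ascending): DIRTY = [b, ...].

DIRTY = [5, 6]

0: W B7 → L3 miss [D]
1: W B5 → L1 miss [D]
2: R B3 → L3 miss wb→B7 [-]
3: R B3 → L3 hit [-]
4: R B4 → L0 miss [-]
5: W B2 → L2 miss [D]
6: W B2 → L2 hit [D]
7: R B2 → L2 hit [D]
8: W B2 → L2 hit [D]
9: R B2 → L2 hit [D]
10: W B2 → L2 hit [D]
11: R B5 → L1 hit [D]
12: W B0 → L0 miss [D]
13: W B6 → L2 miss wb→B2 [D]
14: R B0 → L0 hit [D]
15: R B4 → L0 miss wb→B0 [-]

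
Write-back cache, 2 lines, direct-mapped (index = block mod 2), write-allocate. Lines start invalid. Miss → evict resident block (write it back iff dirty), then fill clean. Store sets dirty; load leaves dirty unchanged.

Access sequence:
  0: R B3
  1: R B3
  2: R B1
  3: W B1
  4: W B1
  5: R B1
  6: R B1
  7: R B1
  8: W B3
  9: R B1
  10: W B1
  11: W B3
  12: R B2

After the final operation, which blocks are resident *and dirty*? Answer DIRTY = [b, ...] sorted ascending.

DIRTY = [3]

  0 | R B3 → L1 miss [-]
  1 | R B3 → L1 hit [-]
  2 | R B1 → L1 miss [-]
  3 | W B1 → L1 hit [D]
  4 | W B1 → L1 hit [D]
  5 | R B1 → L1 hit [D]
  6 | R B1 → L1 hit [D]
  7 | R B1 → L1 hit [D]
  8 | W B3 → L1 miss wb→B1 [D]
  9 | R B1 → L1 miss wb→B3 [-]
  10 | W B1 → L1 hit [D]
  11 | W B3 → L1 miss wb→B1 [D]
  12 | R B2 → L0 miss [-]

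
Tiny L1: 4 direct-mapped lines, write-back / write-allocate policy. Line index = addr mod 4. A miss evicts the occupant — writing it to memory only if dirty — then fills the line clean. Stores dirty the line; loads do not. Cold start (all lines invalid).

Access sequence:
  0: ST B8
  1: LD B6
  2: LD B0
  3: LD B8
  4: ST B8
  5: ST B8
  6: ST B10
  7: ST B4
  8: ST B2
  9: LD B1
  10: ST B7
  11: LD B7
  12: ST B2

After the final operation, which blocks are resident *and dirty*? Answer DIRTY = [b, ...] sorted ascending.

0: W B8 → L0 miss [D]
1: R B6 → L2 miss [-]
2: R B0 → L0 miss wb→B8 [-]
3: R B8 → L0 miss [-]
4: W B8 → L0 hit [D]
5: W B8 → L0 hit [D]
6: W B10 → L2 miss [D]
7: W B4 → L0 miss wb→B8 [D]
8: W B2 → L2 miss wb→B10 [D]
9: R B1 → L1 miss [-]
10: W B7 → L3 miss [D]
11: R B7 → L3 hit [D]
12: W B2 → L2 hit [D]

DIRTY = [2, 4, 7]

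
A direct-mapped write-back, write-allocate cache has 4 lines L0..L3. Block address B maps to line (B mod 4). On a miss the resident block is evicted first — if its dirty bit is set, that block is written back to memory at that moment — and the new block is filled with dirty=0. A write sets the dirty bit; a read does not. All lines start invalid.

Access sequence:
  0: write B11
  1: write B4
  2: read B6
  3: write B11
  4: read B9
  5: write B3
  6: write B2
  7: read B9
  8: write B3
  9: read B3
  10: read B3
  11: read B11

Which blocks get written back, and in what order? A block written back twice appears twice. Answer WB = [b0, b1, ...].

  0 | W B11 → L3 miss [D]
  1 | W B4 → L0 miss [D]
  2 | R B6 → L2 miss [-]
  3 | W B11 → L3 hit [D]
  4 | R B9 → L1 miss [-]
  5 | W B3 → L3 miss wb→B11 [D]
  6 | W B2 → L2 miss [D]
  7 | R B9 → L1 hit [-]
  8 | W B3 → L3 hit [D]
  9 | R B3 → L3 hit [D]
  10 | R B3 → L3 hit [D]
  11 | R B11 → L3 miss wb→B3 [-]

WB = [11, 3]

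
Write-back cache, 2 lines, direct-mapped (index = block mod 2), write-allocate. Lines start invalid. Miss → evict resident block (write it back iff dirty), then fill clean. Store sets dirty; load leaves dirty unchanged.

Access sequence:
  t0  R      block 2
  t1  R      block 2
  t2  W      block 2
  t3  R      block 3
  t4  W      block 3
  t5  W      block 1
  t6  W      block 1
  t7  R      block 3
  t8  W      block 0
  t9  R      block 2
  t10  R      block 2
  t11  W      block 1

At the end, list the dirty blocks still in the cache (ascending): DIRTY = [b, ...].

0: R B2 -> L0 miss  d=-]
1: R B2 -> L0 hit  d=-]
2: W B2 -> L0 hit  d=D]
3: R B3 -> L1 miss  d=-]
4: W B3 -> L1 hit  d=D]
5: W B1 -> L1 miss wb->B3  d=D]
6: W B1 -> L1 hit  d=D]
7: R B3 -> L1 miss wb->B1  d=-]
8: W B0 -> L0 miss wb->B2  d=D]
9: R B2 -> L0 miss wb->B0  d=-]
10: R B2 -> L0 hit  d=-]
11: W B1 -> L1 miss  d=D]

DIRTY = [1]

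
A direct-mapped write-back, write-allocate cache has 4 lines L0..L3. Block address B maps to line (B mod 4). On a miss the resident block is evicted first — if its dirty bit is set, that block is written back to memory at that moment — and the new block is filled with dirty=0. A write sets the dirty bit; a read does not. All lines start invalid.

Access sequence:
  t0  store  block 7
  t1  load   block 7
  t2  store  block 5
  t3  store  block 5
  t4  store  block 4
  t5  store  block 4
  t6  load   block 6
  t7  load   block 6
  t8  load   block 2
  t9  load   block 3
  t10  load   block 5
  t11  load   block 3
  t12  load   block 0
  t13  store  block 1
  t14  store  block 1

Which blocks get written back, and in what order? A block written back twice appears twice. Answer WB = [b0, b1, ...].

  0 | W B7 → L3 miss [D]
  1 | R B7 → L3 hit [D]
  2 | W B5 → L1 miss [D]
  3 | W B5 → L1 hit [D]
  4 | W B4 → L0 miss [D]
  5 | W B4 → L0 hit [D]
  6 | R B6 → L2 miss [-]
  7 | R B6 → L2 hit [-]
  8 | R B2 → L2 miss [-]
  9 | R B3 → L3 miss wb→B7 [-]
  10 | R B5 → L1 hit [D]
  11 | R B3 → L3 hit [-]
  12 | R B0 → L0 miss wb→B4 [-]
  13 | W B1 → L1 miss wb→B5 [D]
  14 | W B1 → L1 hit [D]

WB = [7, 4, 5]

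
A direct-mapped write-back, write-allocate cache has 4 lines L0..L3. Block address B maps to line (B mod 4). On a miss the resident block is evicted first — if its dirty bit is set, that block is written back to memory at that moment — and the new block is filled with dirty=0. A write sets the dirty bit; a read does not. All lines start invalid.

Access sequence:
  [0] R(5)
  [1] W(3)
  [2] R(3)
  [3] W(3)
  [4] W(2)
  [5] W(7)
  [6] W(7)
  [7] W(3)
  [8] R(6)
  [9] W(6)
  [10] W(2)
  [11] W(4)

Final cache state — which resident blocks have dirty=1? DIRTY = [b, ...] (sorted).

  0 | R B5 → L1 miss [-]
  1 | W B3 → L3 miss [D]
  2 | R B3 → L3 hit [D]
  3 | W B3 → L3 hit [D]
  4 | W B2 → L2 miss [D]
  5 | W B7 → L3 miss wb→B3 [D]
  6 | W B7 → L3 hit [D]
  7 | W B3 → L3 miss wb→B7 [D]
  8 | R B6 → L2 miss wb→B2 [-]
  9 | W B6 → L2 hit [D]
  10 | W B2 → L2 miss wb→B6 [D]
  11 | W B4 → L0 miss [D]

DIRTY = [2, 3, 4]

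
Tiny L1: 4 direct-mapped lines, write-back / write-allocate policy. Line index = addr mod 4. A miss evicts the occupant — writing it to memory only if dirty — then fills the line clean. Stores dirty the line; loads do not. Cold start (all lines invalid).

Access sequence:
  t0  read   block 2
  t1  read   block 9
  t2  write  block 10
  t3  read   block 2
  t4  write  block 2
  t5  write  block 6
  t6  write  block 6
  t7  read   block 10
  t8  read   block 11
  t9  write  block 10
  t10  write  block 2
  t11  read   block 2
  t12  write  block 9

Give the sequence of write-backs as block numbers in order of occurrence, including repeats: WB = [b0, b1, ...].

WB = [10, 2, 6, 10]

  0 | R B2 → L2 miss [-]
  1 | R B9 → L1 miss [-]
  2 | W B10 → L2 miss [D]
  3 | R B2 → L2 miss wb→B10 [-]
  4 | W B2 → L2 hit [D]
  5 | W B6 → L2 miss wb→B2 [D]
  6 | W B6 → L2 hit [D]
  7 | R B10 → L2 miss wb→B6 [-]
  8 | R B11 → L3 miss [-]
  9 | W B10 → L2 hit [D]
  10 | W B2 → L2 miss wb→B10 [D]
  11 | R B2 → L2 hit [D]
  12 | W B9 → L1 hit [D]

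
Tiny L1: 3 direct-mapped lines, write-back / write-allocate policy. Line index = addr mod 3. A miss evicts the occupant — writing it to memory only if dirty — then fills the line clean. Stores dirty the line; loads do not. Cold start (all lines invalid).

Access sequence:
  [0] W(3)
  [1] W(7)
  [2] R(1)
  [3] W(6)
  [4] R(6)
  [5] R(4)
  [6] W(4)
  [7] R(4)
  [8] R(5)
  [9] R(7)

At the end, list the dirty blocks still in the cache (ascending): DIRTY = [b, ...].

DIRTY = [6]

0: W B3 → L0 miss [D]
1: W B7 → L1 miss [D]
2: R B1 → L1 miss wb→B7 [-]
3: W B6 → L0 miss wb→B3 [D]
4: R B6 → L0 hit [D]
5: R B4 → L1 miss [-]
6: W B4 → L1 hit [D]
7: R B4 → L1 hit [D]
8: R B5 → L2 miss [-]
9: R B7 → L1 miss wb→B4 [-]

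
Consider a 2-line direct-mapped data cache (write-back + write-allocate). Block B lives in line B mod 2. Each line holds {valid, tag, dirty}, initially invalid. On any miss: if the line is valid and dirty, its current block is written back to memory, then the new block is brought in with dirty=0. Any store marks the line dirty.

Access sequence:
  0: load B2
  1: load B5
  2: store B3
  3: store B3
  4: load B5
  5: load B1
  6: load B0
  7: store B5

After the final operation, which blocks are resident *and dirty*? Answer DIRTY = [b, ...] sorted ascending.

DIRTY = [5]

0: R B2 -> L0 miss  d=-]
1: R B5 -> L1 miss  d=-]
2: W B3 -> L1 miss  d=D]
3: W B3 -> L1 hit  d=D]
4: R B5 -> L1 miss wb->B3  d=-]
5: R B1 -> L1 miss  d=-]
6: R B0 -> L0 miss  d=-]
7: W B5 -> L1 miss  d=D]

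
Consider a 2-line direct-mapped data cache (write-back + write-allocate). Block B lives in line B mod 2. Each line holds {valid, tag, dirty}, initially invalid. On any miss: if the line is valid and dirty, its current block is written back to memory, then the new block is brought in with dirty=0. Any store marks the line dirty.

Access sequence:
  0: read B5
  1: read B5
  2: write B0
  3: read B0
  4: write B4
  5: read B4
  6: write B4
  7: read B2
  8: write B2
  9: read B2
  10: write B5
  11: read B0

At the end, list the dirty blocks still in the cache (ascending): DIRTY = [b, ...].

0: R B5 → L1 miss [-]
1: R B5 → L1 hit [-]
2: W B0 → L0 miss [D]
3: R B0 → L0 hit [D]
4: W B4 → L0 miss wb→B0 [D]
5: R B4 → L0 hit [D]
6: W B4 → L0 hit [D]
7: R B2 → L0 miss wb→B4 [-]
8: W B2 → L0 hit [D]
9: R B2 → L0 hit [D]
10: W B5 → L1 hit [D]
11: R B0 → L0 miss wb→B2 [-]

DIRTY = [5]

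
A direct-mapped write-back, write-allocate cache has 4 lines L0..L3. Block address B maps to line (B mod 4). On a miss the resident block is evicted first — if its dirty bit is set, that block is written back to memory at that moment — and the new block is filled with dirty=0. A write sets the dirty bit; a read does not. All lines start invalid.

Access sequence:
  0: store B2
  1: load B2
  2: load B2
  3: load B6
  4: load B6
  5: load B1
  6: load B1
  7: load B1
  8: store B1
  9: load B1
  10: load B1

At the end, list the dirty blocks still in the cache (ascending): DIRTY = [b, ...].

DIRTY = [1]

0: W B2 → L2 miss [D]
1: R B2 → L2 hit [D]
2: R B2 → L2 hit [D]
3: R B6 → L2 miss wb→B2 [-]
4: R B6 → L2 hit [-]
5: R B1 → L1 miss [-]
6: R B1 → L1 hit [-]
7: R B1 → L1 hit [-]
8: W B1 → L1 hit [D]
9: R B1 → L1 hit [D]
10: R B1 → L1 hit [D]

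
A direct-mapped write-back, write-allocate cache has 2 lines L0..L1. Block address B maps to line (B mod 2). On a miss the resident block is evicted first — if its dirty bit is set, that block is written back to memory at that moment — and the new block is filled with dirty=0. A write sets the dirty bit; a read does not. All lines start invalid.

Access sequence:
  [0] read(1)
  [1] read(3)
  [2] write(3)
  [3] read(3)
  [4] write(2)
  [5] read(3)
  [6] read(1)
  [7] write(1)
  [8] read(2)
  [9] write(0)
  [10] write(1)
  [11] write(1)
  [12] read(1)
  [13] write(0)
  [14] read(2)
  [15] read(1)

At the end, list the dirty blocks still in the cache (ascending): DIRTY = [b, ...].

DIRTY = [1]

0: R B1 → L1 miss [-]
1: R B3 → L1 miss [-]
2: W B3 → L1 hit [D]
3: R B3 → L1 hit [D]
4: W B2 → L0 miss [D]
5: R B3 → L1 hit [D]
6: R B1 → L1 miss wb→B3 [-]
7: W B1 → L1 hit [D]
8: R B2 → L0 hit [D]
9: W B0 → L0 miss wb→B2 [D]
10: W B1 → L1 hit [D]
11: W B1 → L1 hit [D]
12: R B1 → L1 hit [D]
13: W B0 → L0 hit [D]
14: R B2 → L0 miss wb→B0 [-]
15: R B1 → L1 hit [D]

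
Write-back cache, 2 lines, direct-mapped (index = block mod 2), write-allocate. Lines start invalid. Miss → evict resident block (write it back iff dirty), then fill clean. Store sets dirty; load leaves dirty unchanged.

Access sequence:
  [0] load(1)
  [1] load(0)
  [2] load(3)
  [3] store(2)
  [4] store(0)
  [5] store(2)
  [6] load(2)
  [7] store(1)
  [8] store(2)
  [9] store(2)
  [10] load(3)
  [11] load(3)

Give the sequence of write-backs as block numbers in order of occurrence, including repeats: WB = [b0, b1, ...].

WB = [2, 0, 1]

0: R B1 -> L1 miss  d=-]
1: R B0 -> L0 miss  d=-]
2: R B3 -> L1 miss  d=-]
3: W B2 -> L0 miss  d=D]
4: W B0 -> L0 miss wb->B2  d=D]
5: W B2 -> L0 miss wb->B0  d=D]
6: R B2 -> L0 hit  d=D]
7: W B1 -> L1 miss  d=D]
8: W B2 -> L0 hit  d=D]
9: W B2 -> L0 hit  d=D]
10: R B3 -> L1 miss wb->B1  d=-]
11: R B3 -> L1 hit  d=-]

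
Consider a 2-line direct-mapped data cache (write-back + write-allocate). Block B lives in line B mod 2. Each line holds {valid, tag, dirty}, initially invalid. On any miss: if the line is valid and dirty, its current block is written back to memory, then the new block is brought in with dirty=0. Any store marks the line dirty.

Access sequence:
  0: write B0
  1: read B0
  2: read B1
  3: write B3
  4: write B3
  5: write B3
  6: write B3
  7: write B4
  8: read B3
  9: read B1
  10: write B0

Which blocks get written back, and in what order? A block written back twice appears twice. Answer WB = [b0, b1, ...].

WB = [0, 3, 4]

0: W B0 → L0 miss [D]
1: R B0 → L0 hit [D]
2: R B1 → L1 miss [-]
3: W B3 → L1 miss [D]
4: W B3 → L1 hit [D]
5: W B3 → L1 hit [D]
6: W B3 → L1 hit [D]
7: W B4 → L0 miss wb→B0 [D]
8: R B3 → L1 hit [D]
9: R B1 → L1 miss wb→B3 [-]
10: W B0 → L0 miss wb→B4 [D]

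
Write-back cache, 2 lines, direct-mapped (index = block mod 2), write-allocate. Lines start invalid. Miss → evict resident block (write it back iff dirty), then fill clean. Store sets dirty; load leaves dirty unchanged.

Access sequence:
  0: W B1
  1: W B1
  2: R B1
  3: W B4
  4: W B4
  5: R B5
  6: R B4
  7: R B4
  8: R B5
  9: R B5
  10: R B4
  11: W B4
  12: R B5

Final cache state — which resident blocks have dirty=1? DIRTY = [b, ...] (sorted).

0: W B1 -> L1 miss  d=D]
1: W B1 -> L1 hit  d=D]
2: R B1 -> L1 hit  d=D]
3: W B4 -> L0 miss  d=D]
4: W B4 -> L0 hit  d=D]
5: R B5 -> L1 miss wb->B1  d=-]
6: R B4 -> L0 hit  d=D]
7: R B4 -> L0 hit  d=D]
8: R B5 -> L1 hit  d=-]
9: R B5 -> L1 hit  d=-]
10: R B4 -> L0 hit  d=D]
11: W B4 -> L0 hit  d=D]
12: R B5 -> L1 hit  d=-]

DIRTY = [4]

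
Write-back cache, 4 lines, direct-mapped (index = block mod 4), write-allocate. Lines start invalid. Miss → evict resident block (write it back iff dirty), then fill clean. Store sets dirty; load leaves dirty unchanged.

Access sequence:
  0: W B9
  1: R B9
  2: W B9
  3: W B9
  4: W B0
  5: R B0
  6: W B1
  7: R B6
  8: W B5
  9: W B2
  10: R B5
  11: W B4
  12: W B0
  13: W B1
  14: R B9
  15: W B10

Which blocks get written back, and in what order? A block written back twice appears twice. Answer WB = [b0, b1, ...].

WB = [9, 1, 0, 4, 5, 1, 2]

0: W B9 → L1 miss [D]
1: R B9 → L1 hit [D]
2: W B9 → L1 hit [D]
3: W B9 → L1 hit [D]
4: W B0 → L0 miss [D]
5: R B0 → L0 hit [D]
6: W B1 → L1 miss wb→B9 [D]
7: R B6 → L2 miss [-]
8: W B5 → L1 miss wb→B1 [D]
9: W B2 → L2 miss [D]
10: R B5 → L1 hit [D]
11: W B4 → L0 miss wb→B0 [D]
12: W B0 → L0 miss wb→B4 [D]
13: W B1 → L1 miss wb→B5 [D]
14: R B9 → L1 miss wb→B1 [-]
15: W B10 → L2 miss wb→B2 [D]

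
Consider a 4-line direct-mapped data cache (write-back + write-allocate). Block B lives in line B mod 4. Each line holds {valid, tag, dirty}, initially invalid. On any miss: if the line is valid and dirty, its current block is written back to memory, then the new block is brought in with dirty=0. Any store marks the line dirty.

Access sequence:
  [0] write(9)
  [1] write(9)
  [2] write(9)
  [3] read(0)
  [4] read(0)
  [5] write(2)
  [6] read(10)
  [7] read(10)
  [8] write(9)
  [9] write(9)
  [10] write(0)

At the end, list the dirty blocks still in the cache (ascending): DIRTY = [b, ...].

0: W B9 → L1 miss [D]
1: W B9 → L1 hit [D]
2: W B9 → L1 hit [D]
3: R B0 → L0 miss [-]
4: R B0 → L0 hit [-]
5: W B2 → L2 miss [D]
6: R B10 → L2 miss wb→B2 [-]
7: R B10 → L2 hit [-]
8: W B9 → L1 hit [D]
9: W B9 → L1 hit [D]
10: W B0 → L0 hit [D]

DIRTY = [0, 9]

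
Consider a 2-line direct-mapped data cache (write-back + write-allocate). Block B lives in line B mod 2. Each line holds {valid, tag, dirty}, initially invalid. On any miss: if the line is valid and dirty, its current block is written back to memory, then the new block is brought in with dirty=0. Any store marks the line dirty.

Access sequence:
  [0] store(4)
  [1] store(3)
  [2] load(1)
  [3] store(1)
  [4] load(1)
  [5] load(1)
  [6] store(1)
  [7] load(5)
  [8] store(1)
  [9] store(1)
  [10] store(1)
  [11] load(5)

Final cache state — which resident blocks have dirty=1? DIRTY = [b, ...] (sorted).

  0 | W B4 → L0 miss [D]
  1 | W B3 → L1 miss [D]
  2 | R B1 → L1 miss wb→B3 [-]
  3 | W B1 → L1 hit [D]
  4 | R B1 → L1 hit [D]
  5 | R B1 → L1 hit [D]
  6 | W B1 → L1 hit [D]
  7 | R B5 → L1 miss wb→B1 [-]
  8 | W B1 → L1 miss [D]
  9 | W B1 → L1 hit [D]
  10 | W B1 → L1 hit [D]
  11 | R B5 → L1 miss wb→B1 [-]

DIRTY = [4]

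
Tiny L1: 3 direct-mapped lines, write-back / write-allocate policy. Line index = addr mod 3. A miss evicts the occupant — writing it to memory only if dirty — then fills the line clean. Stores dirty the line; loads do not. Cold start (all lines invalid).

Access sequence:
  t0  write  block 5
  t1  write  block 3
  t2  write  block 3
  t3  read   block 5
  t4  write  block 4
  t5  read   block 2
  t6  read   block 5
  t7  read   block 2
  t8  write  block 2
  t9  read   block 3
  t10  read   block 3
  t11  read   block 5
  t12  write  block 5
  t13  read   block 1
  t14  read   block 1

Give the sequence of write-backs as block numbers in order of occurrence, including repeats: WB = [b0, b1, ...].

  0 | W B5 → L2 miss [D]
  1 | W B3 → L0 miss [D]
  2 | W B3 → L0 hit [D]
  3 | R B5 → L2 hit [D]
  4 | W B4 → L1 miss [D]
  5 | R B2 → L2 miss wb→B5 [-]
  6 | R B5 → L2 miss [-]
  7 | R B2 → L2 miss [-]
  8 | W B2 → L2 hit [D]
  9 | R B3 → L0 hit [D]
  10 | R B3 → L0 hit [D]
  11 | R B5 → L2 miss wb→B2 [-]
  12 | W B5 → L2 hit [D]
  13 | R B1 → L1 miss wb→B4 [-]
  14 | R B1 → L1 hit [-]

WB = [5, 2, 4]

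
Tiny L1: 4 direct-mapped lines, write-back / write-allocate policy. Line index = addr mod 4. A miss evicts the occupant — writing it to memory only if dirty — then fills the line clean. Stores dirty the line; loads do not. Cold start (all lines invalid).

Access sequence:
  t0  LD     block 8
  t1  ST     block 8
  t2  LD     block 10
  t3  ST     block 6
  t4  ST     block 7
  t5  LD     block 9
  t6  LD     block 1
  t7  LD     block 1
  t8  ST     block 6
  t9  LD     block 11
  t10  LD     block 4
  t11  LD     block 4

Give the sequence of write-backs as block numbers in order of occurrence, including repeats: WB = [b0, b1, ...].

WB = [7, 8]

  0 | R B8 → L0 miss [-]
  1 | W B8 → L0 hit [D]
  2 | R B10 → L2 miss [-]
  3 | W B6 → L2 miss [D]
  4 | W B7 → L3 miss [D]
  5 | R B9 → L1 miss [-]
  6 | R B1 → L1 miss [-]
  7 | R B1 → L1 hit [-]
  8 | W B6 → L2 hit [D]
  9 | R B11 → L3 miss wb→B7 [-]
  10 | R B4 → L0 miss wb→B8 [-]
  11 | R B4 → L0 hit [-]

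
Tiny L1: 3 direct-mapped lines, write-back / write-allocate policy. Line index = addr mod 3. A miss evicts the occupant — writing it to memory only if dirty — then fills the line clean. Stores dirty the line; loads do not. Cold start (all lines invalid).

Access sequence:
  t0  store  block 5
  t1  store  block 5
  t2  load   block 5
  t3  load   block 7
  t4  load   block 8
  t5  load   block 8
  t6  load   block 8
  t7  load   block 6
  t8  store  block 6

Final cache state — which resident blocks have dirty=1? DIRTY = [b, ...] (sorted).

DIRTY = [6]

  0 | W B5 → L2 miss [D]
  1 | W B5 → L2 hit [D]
  2 | R B5 → L2 hit [D]
  3 | R B7 → L1 miss [-]
  4 | R B8 → L2 miss wb→B5 [-]
  5 | R B8 → L2 hit [-]
  6 | R B8 → L2 hit [-]
  7 | R B6 → L0 miss [-]
  8 | W B6 → L0 hit [D]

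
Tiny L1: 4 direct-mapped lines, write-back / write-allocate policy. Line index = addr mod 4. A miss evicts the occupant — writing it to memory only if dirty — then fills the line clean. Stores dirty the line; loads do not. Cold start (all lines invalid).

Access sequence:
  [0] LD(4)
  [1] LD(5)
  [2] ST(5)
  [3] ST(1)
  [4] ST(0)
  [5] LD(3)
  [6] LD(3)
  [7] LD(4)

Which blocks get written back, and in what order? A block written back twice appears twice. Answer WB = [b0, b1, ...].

WB = [5, 0]

0: R B4 → L0 miss [-]
1: R B5 → L1 miss [-]
2: W B5 → L1 hit [D]
3: W B1 → L1 miss wb→B5 [D]
4: W B0 → L0 miss [D]
5: R B3 → L3 miss [-]
6: R B3 → L3 hit [-]
7: R B4 → L0 miss wb→B0 [-]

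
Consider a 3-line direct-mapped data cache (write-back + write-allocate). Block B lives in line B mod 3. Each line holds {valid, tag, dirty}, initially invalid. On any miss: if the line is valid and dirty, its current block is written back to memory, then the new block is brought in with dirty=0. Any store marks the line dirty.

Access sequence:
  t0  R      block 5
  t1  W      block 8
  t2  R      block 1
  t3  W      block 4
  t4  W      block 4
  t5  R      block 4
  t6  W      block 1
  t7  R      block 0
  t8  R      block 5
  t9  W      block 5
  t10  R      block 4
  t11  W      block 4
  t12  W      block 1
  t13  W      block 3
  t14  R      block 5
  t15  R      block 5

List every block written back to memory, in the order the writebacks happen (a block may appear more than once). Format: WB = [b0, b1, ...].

WB = [4, 8, 1, 4]

  0 | R B5 → L2 miss [-]
  1 | W B8 → L2 miss [D]
  2 | R B1 → L1 miss [-]
  3 | W B4 → L1 miss [D]
  4 | W B4 → L1 hit [D]
  5 | R B4 → L1 hit [D]
  6 | W B1 → L1 miss wb→B4 [D]
  7 | R B0 → L0 miss [-]
  8 | R B5 → L2 miss wb→B8 [-]
  9 | W B5 → L2 hit [D]
  10 | R B4 → L1 miss wb→B1 [-]
  11 | W B4 → L1 hit [D]
  12 | W B1 → L1 miss wb→B4 [D]
  13 | W B3 → L0 miss [D]
  14 | R B5 → L2 hit [D]
  15 | R B5 → L2 hit [D]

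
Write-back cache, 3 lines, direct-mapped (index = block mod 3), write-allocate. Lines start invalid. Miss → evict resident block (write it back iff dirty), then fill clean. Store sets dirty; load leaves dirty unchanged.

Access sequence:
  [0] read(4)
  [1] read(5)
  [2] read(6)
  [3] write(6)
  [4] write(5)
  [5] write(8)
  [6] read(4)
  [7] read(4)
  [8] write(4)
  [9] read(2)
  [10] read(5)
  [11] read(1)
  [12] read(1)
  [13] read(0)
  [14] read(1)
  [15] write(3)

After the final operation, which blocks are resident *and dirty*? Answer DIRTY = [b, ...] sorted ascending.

DIRTY = [3]

  0 | R B4 → L1 miss [-]
  1 | R B5 → L2 miss [-]
  2 | R B6 → L0 miss [-]
  3 | W B6 → L0 hit [D]
  4 | W B5 → L2 hit [D]
  5 | W B8 → L2 miss wb→B5 [D]
  6 | R B4 → L1 hit [-]
  7 | R B4 → L1 hit [-]
  8 | W B4 → L1 hit [D]
  9 | R B2 → L2 miss wb→B8 [-]
  10 | R B5 → L2 miss [-]
  11 | R B1 → L1 miss wb→B4 [-]
  12 | R B1 → L1 hit [-]
  13 | R B0 → L0 miss wb→B6 [-]
  14 | R B1 → L1 hit [-]
  15 | W B3 → L0 miss [D]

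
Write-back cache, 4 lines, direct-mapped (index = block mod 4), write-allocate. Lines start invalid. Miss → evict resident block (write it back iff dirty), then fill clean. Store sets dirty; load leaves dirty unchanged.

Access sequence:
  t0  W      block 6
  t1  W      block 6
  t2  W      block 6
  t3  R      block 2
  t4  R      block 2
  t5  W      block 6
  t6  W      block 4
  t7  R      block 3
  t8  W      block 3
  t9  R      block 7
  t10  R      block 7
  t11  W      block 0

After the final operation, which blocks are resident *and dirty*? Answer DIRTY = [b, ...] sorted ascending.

DIRTY = [0, 6]

0: W B6 -> L2 miss  d=D]
1: W B6 -> L2 hit  d=D]
2: W B6 -> L2 hit  d=D]
3: R B2 -> L2 miss wb->B6  d=-]
4: R B2 -> L2 hit  d=-]
5: W B6 -> L2 miss  d=D]
6: W B4 -> L0 miss  d=D]
7: R B3 -> L3 miss  d=-]
8: W B3 -> L3 hit  d=D]
9: R B7 -> L3 miss wb->B3  d=-]
10: R B7 -> L3 hit  d=-]
11: W B0 -> L0 miss wb->B4  d=D]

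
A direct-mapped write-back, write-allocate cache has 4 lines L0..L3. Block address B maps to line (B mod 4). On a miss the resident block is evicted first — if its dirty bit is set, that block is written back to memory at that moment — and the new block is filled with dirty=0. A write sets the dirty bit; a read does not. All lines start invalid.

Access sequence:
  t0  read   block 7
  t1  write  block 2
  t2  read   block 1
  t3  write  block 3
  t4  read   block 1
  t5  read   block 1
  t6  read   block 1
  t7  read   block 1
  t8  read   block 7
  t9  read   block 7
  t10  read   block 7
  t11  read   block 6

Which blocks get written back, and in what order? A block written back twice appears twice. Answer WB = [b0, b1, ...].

0: R B7 → L3 miss [-]
1: W B2 → L2 miss [D]
2: R B1 → L1 miss [-]
3: W B3 → L3 miss [D]
4: R B1 → L1 hit [-]
5: R B1 → L1 hit [-]
6: R B1 → L1 hit [-]
7: R B1 → L1 hit [-]
8: R B7 → L3 miss wb→B3 [-]
9: R B7 → L3 hit [-]
10: R B7 → L3 hit [-]
11: R B6 → L2 miss wb→B2 [-]

WB = [3, 2]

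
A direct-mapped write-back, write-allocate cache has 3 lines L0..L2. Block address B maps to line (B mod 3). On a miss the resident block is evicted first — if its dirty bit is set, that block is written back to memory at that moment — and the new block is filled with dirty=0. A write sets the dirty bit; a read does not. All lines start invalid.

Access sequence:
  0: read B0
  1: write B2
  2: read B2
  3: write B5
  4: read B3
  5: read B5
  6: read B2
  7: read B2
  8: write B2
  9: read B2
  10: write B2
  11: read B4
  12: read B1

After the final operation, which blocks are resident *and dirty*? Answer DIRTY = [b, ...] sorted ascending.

  0 | R B0 → L0 miss [-]
  1 | W B2 → L2 miss [D]
  2 | R B2 → L2 hit [D]
  3 | W B5 → L2 miss wb→B2 [D]
  4 | R B3 → L0 miss [-]
  5 | R B5 → L2 hit [D]
  6 | R B2 → L2 miss wb→B5 [-]
  7 | R B2 → L2 hit [-]
  8 | W B2 → L2 hit [D]
  9 | R B2 → L2 hit [D]
  10 | W B2 → L2 hit [D]
  11 | R B4 → L1 miss [-]
  12 | R B1 → L1 miss [-]

DIRTY = [2]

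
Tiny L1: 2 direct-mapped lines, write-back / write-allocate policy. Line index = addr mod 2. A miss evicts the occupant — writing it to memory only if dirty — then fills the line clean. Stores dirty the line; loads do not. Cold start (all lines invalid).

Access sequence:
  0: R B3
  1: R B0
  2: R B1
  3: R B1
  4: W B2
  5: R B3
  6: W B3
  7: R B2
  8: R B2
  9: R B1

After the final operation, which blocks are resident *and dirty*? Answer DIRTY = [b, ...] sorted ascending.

0: R B3 -> L1 miss  d=-]
1: R B0 -> L0 miss  d=-]
2: R B1 -> L1 miss  d=-]
3: R B1 -> L1 hit  d=-]
4: W B2 -> L0 miss  d=D]
5: R B3 -> L1 miss  d=-]
6: W B3 -> L1 hit  d=D]
7: R B2 -> L0 hit  d=D]
8: R B2 -> L0 hit  d=D]
9: R B1 -> L1 miss wb->B3  d=-]

DIRTY = [2]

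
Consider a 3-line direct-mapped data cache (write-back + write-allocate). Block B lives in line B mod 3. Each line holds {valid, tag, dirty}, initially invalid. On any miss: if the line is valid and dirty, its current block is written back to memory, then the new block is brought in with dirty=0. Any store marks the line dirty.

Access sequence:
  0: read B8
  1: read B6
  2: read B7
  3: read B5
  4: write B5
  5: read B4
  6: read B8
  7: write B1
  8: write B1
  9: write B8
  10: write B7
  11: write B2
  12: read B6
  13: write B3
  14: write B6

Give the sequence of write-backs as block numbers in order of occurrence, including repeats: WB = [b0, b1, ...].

0: R B8 → L2 miss [-]
1: R B6 → L0 miss [-]
2: R B7 → L1 miss [-]
3: R B5 → L2 miss [-]
4: W B5 → L2 hit [D]
5: R B4 → L1 miss [-]
6: R B8 → L2 miss wb→B5 [-]
7: W B1 → L1 miss [D]
8: W B1 → L1 hit [D]
9: W B8 → L2 hit [D]
10: W B7 → L1 miss wb→B1 [D]
11: W B2 → L2 miss wb→B8 [D]
12: R B6 → L0 hit [-]
13: W B3 → L0 miss [D]
14: W B6 → L0 miss wb→B3 [D]

WB = [5, 1, 8, 3]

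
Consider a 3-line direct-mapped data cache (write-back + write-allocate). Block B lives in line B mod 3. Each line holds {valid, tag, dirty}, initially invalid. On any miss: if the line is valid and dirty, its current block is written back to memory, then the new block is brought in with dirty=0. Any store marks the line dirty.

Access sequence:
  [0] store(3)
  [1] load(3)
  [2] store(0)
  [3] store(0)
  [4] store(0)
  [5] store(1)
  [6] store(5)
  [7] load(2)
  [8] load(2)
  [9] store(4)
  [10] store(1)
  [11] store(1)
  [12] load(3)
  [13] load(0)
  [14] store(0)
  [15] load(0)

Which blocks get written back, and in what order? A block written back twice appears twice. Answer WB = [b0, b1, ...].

WB = [3, 5, 1, 4, 0]

  0 | W B3 → L0 miss [D]
  1 | R B3 → L0 hit [D]
  2 | W B0 → L0 miss wb→B3 [D]
  3 | W B0 → L0 hit [D]
  4 | W B0 → L0 hit [D]
  5 | W B1 → L1 miss [D]
  6 | W B5 → L2 miss [D]
  7 | R B2 → L2 miss wb→B5 [-]
  8 | R B2 → L2 hit [-]
  9 | W B4 → L1 miss wb→B1 [D]
  10 | W B1 → L1 miss wb→B4 [D]
  11 | W B1 → L1 hit [D]
  12 | R B3 → L0 miss wb→B0 [-]
  13 | R B0 → L0 miss [-]
  14 | W B0 → L0 hit [D]
  15 | R B0 → L0 hit [D]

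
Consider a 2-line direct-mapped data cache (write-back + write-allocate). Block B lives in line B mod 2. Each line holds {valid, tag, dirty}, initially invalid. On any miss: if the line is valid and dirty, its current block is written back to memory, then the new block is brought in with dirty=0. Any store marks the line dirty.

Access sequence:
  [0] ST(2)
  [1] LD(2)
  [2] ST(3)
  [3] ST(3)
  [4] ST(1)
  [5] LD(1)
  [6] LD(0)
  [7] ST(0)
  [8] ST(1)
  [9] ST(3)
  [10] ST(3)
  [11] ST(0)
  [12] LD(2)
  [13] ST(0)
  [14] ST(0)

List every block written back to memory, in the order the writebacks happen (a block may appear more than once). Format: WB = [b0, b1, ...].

WB = [3, 2, 1, 0]

0: W B2 -> L0 miss  d=D]
1: R B2 -> L0 hit  d=D]
2: W B3 -> L1 miss  d=D]
3: W B3 -> L1 hit  d=D]
4: W B1 -> L1 miss wb->B3  d=D]
5: R B1 -> L1 hit  d=D]
6: R B0 -> L0 miss wb->B2  d=-]
7: W B0 -> L0 hit  d=D]
8: W B1 -> L1 hit  d=D]
9: W B3 -> L1 miss wb->B1  d=D]
10: W B3 -> L1 hit  d=D]
11: W B0 -> L0 hit  d=D]
12: R B2 -> L0 miss wb->B0  d=-]
13: W B0 -> L0 miss  d=D]
14: W B0 -> L0 hit  d=D]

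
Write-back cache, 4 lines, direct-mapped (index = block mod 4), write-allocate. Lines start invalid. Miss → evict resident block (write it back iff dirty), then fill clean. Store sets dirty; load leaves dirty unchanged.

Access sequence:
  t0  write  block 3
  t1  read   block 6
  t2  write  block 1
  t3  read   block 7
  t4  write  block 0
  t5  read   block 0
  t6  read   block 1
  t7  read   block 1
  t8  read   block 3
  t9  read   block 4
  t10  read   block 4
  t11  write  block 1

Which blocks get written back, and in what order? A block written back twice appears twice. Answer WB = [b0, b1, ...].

0: W B3 -> L3 miss  d=D]
1: R B6 -> L2 miss  d=-]
2: W B1 -> L1 miss  d=D]
3: R B7 -> L3 miss wb->B3  d=-]
4: W B0 -> L0 miss  d=D]
5: R B0 -> L0 hit  d=D]
6: R B1 -> L1 hit  d=D]
7: R B1 -> L1 hit  d=D]
8: R B3 -> L3 miss  d=-]
9: R B4 -> L0 miss wb->B0  d=-]
10: R B4 -> L0 hit  d=-]
11: W B1 -> L1 hit  d=D]

WB = [3, 0]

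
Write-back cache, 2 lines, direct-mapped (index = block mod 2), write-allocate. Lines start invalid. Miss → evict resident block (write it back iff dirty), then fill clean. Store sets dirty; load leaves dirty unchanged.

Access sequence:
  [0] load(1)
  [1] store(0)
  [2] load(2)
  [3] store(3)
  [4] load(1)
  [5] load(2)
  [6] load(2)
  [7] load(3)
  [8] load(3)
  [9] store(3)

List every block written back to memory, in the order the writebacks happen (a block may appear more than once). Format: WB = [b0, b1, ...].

0: R B1 → L1 miss [-]
1: W B0 → L0 miss [D]
2: R B2 → L0 miss wb→B0 [-]
3: W B3 → L1 miss [D]
4: R B1 → L1 miss wb→B3 [-]
5: R B2 → L0 hit [-]
6: R B2 → L0 hit [-]
7: R B3 → L1 miss [-]
8: R B3 → L1 hit [-]
9: W B3 → L1 hit [D]

WB = [0, 3]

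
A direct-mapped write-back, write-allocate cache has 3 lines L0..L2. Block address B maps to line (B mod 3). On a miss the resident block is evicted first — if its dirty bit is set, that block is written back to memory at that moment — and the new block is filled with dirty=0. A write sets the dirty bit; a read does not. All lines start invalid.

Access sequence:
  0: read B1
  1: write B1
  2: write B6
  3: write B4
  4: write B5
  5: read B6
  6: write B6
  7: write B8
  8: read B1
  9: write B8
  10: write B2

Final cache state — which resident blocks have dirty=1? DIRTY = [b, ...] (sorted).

DIRTY = [2, 6]

  0 | R B1 → L1 miss [-]
  1 | W B1 → L1 hit [D]
  2 | W B6 → L0 miss [D]
  3 | W B4 → L1 miss wb→B1 [D]
  4 | W B5 → L2 miss [D]
  5 | R B6 → L0 hit [D]
  6 | W B6 → L0 hit [D]
  7 | W B8 → L2 miss wb→B5 [D]
  8 | R B1 → L1 miss wb→B4 [-]
  9 | W B8 → L2 hit [D]
  10 | W B2 → L2 miss wb→B8 [D]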